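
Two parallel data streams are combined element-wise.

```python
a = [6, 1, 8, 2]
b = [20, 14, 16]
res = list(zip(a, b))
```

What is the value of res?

Step 1: zip stops at shortest (len(a)=4, len(b)=3):
  Index 0: (6, 20)
  Index 1: (1, 14)
  Index 2: (8, 16)
Step 2: Last element of a (2) has no pair, dropped.
Therefore res = [(6, 20), (1, 14), (8, 16)].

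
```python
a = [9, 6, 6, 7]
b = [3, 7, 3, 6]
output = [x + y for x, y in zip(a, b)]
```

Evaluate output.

Step 1: Add corresponding elements:
  9 + 3 = 12
  6 + 7 = 13
  6 + 3 = 9
  7 + 6 = 13
Therefore output = [12, 13, 9, 13].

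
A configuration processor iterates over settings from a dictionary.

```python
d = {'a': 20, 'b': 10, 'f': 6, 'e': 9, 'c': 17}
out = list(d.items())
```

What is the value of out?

Step 1: d.items() returns (key, value) pairs in insertion order.
Therefore out = [('a', 20), ('b', 10), ('f', 6), ('e', 9), ('c', 17)].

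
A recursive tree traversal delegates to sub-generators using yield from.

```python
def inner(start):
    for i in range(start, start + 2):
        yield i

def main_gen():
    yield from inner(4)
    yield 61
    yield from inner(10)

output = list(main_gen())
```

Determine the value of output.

Step 1: main_gen() delegates to inner(4):
  yield 4
  yield 5
Step 2: yield 61
Step 3: Delegates to inner(10):
  yield 10
  yield 11
Therefore output = [4, 5, 61, 10, 11].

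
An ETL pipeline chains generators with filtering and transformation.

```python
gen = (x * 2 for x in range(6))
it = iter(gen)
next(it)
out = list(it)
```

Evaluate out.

Step 1: Generator produces [0, 2, 4, 6, 8, 10].
Step 2: next(it) consumes first element (0).
Step 3: list(it) collects remaining: [2, 4, 6, 8, 10].
Therefore out = [2, 4, 6, 8, 10].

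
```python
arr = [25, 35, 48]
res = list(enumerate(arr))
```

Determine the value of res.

Step 1: enumerate pairs each element with its index:
  (0, 25)
  (1, 35)
  (2, 48)
Therefore res = [(0, 25), (1, 35), (2, 48)].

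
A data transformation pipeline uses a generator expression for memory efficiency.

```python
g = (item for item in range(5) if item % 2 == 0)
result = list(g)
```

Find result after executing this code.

Step 1: Filter range(5) keeping only even values:
  item=0: even, included
  item=1: odd, excluded
  item=2: even, included
  item=3: odd, excluded
  item=4: even, included
Therefore result = [0, 2, 4].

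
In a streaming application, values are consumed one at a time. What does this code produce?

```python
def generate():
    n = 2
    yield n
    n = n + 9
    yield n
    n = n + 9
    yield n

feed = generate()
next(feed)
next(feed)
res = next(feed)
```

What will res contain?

Step 1: Trace through generator execution:
  Yield 1: n starts at 2, yield 2
  Yield 2: n = 2 + 9 = 11, yield 11
  Yield 3: n = 11 + 9 = 20, yield 20
Step 2: First next() gets 2, second next() gets the second value, third next() yields 20.
Therefore res = 20.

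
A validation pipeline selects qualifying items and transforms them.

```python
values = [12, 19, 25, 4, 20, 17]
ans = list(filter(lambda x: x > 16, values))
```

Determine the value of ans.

Step 1: Filter elements > 16:
  12: removed
  19: kept
  25: kept
  4: removed
  20: kept
  17: kept
Therefore ans = [19, 25, 20, 17].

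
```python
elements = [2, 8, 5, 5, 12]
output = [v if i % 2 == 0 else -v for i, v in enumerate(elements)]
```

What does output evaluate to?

Step 1: For each (i, v), keep v if i is even, negate if odd:
  i=0 (even): keep 2
  i=1 (odd): negate to -8
  i=2 (even): keep 5
  i=3 (odd): negate to -5
  i=4 (even): keep 12
Therefore output = [2, -8, 5, -5, 12].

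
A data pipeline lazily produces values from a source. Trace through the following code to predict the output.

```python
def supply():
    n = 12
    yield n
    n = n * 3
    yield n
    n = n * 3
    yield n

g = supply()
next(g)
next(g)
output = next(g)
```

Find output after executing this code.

Step 1: Trace through generator execution:
  Yield 1: n starts at 12, yield 12
  Yield 2: n = 12 * 3 = 36, yield 36
  Yield 3: n = 36 * 3 = 108, yield 108
Step 2: First next() gets 12, second next() gets the second value, third next() yields 108.
Therefore output = 108.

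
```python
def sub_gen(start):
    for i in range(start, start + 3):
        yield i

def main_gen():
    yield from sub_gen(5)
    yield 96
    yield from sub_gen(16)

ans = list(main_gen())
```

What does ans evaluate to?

Step 1: main_gen() delegates to sub_gen(5):
  yield 5
  yield 6
  yield 7
Step 2: yield 96
Step 3: Delegates to sub_gen(16):
  yield 16
  yield 17
  yield 18
Therefore ans = [5, 6, 7, 96, 16, 17, 18].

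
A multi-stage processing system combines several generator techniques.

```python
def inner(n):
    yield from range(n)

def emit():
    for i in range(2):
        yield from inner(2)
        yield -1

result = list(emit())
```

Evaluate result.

Step 1: For each i in range(2):
  i=0: yield from inner(2) -> [0, 1], then yield -1
  i=1: yield from inner(2) -> [0, 1], then yield -1
Therefore result = [0, 1, -1, 0, 1, -1].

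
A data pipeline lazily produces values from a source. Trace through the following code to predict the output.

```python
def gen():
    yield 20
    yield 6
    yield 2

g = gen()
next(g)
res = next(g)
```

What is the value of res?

Step 1: gen() creates a generator.
Step 2: next(g) yields 20 (consumed and discarded).
Step 3: next(g) yields 6, assigned to res.
Therefore res = 6.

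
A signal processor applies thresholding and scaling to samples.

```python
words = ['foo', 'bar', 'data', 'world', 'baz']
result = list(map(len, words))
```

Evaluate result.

Step 1: Map len() to each word:
  'foo' -> 3
  'bar' -> 3
  'data' -> 4
  'world' -> 5
  'baz' -> 3
Therefore result = [3, 3, 4, 5, 3].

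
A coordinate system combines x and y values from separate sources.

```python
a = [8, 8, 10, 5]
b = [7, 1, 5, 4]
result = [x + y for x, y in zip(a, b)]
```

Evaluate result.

Step 1: Add corresponding elements:
  8 + 7 = 15
  8 + 1 = 9
  10 + 5 = 15
  5 + 4 = 9
Therefore result = [15, 9, 15, 9].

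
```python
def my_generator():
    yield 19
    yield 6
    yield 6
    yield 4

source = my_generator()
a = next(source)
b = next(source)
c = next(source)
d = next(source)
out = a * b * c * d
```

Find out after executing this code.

Step 1: Create generator and consume all values:
  a = next(source) = 19
  b = next(source) = 6
  c = next(source) = 6
  d = next(source) = 4
Step 2: out = 19 * 6 * 6 * 4 = 2736.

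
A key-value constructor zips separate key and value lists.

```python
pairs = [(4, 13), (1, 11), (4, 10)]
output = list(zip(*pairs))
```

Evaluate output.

Step 1: zip(*pairs) transposes: unzips [(4, 13), (1, 11), (4, 10)] into separate sequences.
Step 2: First elements: (4, 1, 4), second elements: (13, 11, 10).
Therefore output = [(4, 1, 4), (13, 11, 10)].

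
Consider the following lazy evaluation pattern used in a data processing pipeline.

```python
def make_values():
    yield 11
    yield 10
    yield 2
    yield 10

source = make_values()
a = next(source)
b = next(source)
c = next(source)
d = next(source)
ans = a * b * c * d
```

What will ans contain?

Step 1: Create generator and consume all values:
  a = next(source) = 11
  b = next(source) = 10
  c = next(source) = 2
  d = next(source) = 10
Step 2: ans = 11 * 10 * 2 * 10 = 2200.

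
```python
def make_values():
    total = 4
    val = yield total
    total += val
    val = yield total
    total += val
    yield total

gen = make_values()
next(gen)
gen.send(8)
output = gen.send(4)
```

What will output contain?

Step 1: next() -> yield total=4.
Step 2: send(8) -> val=8, total = 4+8 = 12, yield 12.
Step 3: send(4) -> val=4, total = 12+4 = 16, yield 16.
Therefore output = 16.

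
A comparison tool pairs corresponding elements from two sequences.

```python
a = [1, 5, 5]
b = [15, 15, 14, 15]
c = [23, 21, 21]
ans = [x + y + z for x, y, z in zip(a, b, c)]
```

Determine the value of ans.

Step 1: zip three lists (truncates to shortest, len=3):
  1 + 15 + 23 = 39
  5 + 15 + 21 = 41
  5 + 14 + 21 = 40
Therefore ans = [39, 41, 40].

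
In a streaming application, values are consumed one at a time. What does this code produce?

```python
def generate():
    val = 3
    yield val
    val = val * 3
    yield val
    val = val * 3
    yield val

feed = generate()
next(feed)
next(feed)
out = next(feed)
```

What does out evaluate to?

Step 1: Trace through generator execution:
  Yield 1: val starts at 3, yield 3
  Yield 2: val = 3 * 3 = 9, yield 9
  Yield 3: val = 9 * 3 = 27, yield 27
Step 2: First next() gets 3, second next() gets the second value, third next() yields 27.
Therefore out = 27.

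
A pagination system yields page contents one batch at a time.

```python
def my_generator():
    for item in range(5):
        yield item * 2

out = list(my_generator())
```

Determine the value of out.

Step 1: For each item in range(5), yield item * 2:
  item=0: yield 0 * 2 = 0
  item=1: yield 1 * 2 = 2
  item=2: yield 2 * 2 = 4
  item=3: yield 3 * 2 = 6
  item=4: yield 4 * 2 = 8
Therefore out = [0, 2, 4, 6, 8].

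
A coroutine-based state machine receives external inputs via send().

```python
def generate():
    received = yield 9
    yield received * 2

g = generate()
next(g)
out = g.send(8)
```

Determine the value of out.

Step 1: next(g) advances to first yield, producing 9.
Step 2: send(8) resumes, received = 8.
Step 3: yield received * 2 = 8 * 2 = 16.
Therefore out = 16.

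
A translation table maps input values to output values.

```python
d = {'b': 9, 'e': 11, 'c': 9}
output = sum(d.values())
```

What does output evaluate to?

Step 1: d.values() = [9, 11, 9].
Step 2: sum = 29.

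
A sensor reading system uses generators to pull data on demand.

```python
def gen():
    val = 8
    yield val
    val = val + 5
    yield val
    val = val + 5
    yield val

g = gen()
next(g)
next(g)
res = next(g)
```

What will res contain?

Step 1: Trace through generator execution:
  Yield 1: val starts at 8, yield 8
  Yield 2: val = 8 + 5 = 13, yield 13
  Yield 3: val = 13 + 5 = 18, yield 18
Step 2: First next() gets 8, second next() gets the second value, third next() yields 18.
Therefore res = 18.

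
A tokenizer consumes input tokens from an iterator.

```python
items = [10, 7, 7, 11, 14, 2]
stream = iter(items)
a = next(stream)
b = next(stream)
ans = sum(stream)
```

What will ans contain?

Step 1: Create iterator over [10, 7, 7, 11, 14, 2].
Step 2: a = next() = 10, b = next() = 7.
Step 3: sum() of remaining [7, 11, 14, 2] = 34.
Therefore ans = 34.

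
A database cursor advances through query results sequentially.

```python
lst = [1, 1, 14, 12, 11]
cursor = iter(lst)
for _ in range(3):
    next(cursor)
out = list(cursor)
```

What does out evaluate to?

Step 1: Create iterator over [1, 1, 14, 12, 11].
Step 2: Advance 3 positions (consuming [1, 1, 14]).
Step 3: list() collects remaining elements: [12, 11].
Therefore out = [12, 11].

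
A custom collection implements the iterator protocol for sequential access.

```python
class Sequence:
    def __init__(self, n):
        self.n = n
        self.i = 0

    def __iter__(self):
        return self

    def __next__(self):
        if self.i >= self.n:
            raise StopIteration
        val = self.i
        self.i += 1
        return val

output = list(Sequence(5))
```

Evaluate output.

Step 1: Sequence(5) creates an iterator counting 0 to 4.
Step 2: list() consumes all values: [0, 1, 2, 3, 4].
Therefore output = [0, 1, 2, 3, 4].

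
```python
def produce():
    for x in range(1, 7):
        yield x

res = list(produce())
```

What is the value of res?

Step 1: The generator yields each value from range(1, 7).
Step 2: list() consumes all yields: [1, 2, 3, 4, 5, 6].
Therefore res = [1, 2, 3, 4, 5, 6].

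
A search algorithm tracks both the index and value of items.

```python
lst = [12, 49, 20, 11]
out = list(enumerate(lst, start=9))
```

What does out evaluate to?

Step 1: enumerate with start=9:
  (9, 12)
  (10, 49)
  (11, 20)
  (12, 11)
Therefore out = [(9, 12), (10, 49), (11, 20), (12, 11)].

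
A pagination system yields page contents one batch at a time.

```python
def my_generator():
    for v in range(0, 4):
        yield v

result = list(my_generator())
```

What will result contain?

Step 1: The generator yields each value from range(0, 4).
Step 2: list() consumes all yields: [0, 1, 2, 3].
Therefore result = [0, 1, 2, 3].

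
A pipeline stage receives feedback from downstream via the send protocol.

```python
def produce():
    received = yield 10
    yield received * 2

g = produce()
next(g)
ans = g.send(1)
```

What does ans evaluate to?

Step 1: next(g) advances to first yield, producing 10.
Step 2: send(1) resumes, received = 1.
Step 3: yield received * 2 = 1 * 2 = 2.
Therefore ans = 2.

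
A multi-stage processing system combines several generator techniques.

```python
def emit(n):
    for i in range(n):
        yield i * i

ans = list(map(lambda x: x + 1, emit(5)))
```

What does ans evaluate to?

Step 1: emit(5) yields squares: [0, 1, 4, 9, 16].
Step 2: map adds 1 to each: [1, 2, 5, 10, 17].
Therefore ans = [1, 2, 5, 10, 17].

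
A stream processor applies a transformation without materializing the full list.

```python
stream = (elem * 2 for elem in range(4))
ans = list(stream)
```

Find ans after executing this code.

Step 1: For each elem in range(4), compute elem*2:
  elem=0: 0*2 = 0
  elem=1: 1*2 = 2
  elem=2: 2*2 = 4
  elem=3: 3*2 = 6
Therefore ans = [0, 2, 4, 6].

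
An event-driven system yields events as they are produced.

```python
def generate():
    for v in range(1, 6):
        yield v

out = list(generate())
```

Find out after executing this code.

Step 1: The generator yields each value from range(1, 6).
Step 2: list() consumes all yields: [1, 2, 3, 4, 5].
Therefore out = [1, 2, 3, 4, 5].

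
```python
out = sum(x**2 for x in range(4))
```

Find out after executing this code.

Step 1: Compute x**2 for each x in range(4):
  x=0: 0**2 = 0
  x=1: 1**2 = 1
  x=2: 2**2 = 4
  x=3: 3**2 = 9
Step 2: sum = 0 + 1 + 4 + 9 = 14.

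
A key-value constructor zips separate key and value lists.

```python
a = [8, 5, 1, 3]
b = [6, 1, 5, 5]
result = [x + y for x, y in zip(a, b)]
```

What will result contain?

Step 1: Add corresponding elements:
  8 + 6 = 14
  5 + 1 = 6
  1 + 5 = 6
  3 + 5 = 8
Therefore result = [14, 6, 6, 8].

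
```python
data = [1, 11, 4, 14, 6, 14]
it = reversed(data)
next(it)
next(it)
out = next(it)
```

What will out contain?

Step 1: reversed([1, 11, 4, 14, 6, 14]) gives iterator: [14, 6, 14, 4, 11, 1].
Step 2: First next() = 14, second next() = 6.
Step 3: Third next() = 14.
Therefore out = 14.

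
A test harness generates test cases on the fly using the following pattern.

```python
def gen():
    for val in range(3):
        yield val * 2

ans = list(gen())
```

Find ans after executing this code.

Step 1: For each val in range(3), yield val * 2:
  val=0: yield 0 * 2 = 0
  val=1: yield 1 * 2 = 2
  val=2: yield 2 * 2 = 4
Therefore ans = [0, 2, 4].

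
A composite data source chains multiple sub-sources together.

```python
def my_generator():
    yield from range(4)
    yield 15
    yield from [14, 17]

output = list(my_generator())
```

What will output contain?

Step 1: Trace yields in order:
  yield 0
  yield 1
  yield 2
  yield 3
  yield 15
  yield 14
  yield 17
Therefore output = [0, 1, 2, 3, 15, 14, 17].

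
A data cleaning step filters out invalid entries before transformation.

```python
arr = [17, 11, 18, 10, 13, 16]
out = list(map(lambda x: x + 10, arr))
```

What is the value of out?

Step 1: Apply lambda x: x + 10 to each element:
  17 -> 27
  11 -> 21
  18 -> 28
  10 -> 20
  13 -> 23
  16 -> 26
Therefore out = [27, 21, 28, 20, 23, 26].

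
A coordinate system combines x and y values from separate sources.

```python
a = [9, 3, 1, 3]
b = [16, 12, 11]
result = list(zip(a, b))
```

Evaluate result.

Step 1: zip stops at shortest (len(a)=4, len(b)=3):
  Index 0: (9, 16)
  Index 1: (3, 12)
  Index 2: (1, 11)
Step 2: Last element of a (3) has no pair, dropped.
Therefore result = [(9, 16), (3, 12), (1, 11)].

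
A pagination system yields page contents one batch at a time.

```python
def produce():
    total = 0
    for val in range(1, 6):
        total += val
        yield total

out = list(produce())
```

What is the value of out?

Step 1: Generator accumulates running sum:
  val=1: total = 1, yield 1
  val=2: total = 3, yield 3
  val=3: total = 6, yield 6
  val=4: total = 10, yield 10
  val=5: total = 15, yield 15
Therefore out = [1, 3, 6, 10, 15].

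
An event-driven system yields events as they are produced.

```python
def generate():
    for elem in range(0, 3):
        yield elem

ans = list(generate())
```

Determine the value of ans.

Step 1: The generator yields each value from range(0, 3).
Step 2: list() consumes all yields: [0, 1, 2].
Therefore ans = [0, 1, 2].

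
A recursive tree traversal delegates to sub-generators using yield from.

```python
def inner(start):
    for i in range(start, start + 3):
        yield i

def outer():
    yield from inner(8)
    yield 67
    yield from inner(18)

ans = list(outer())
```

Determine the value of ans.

Step 1: outer() delegates to inner(8):
  yield 8
  yield 9
  yield 10
Step 2: yield 67
Step 3: Delegates to inner(18):
  yield 18
  yield 19
  yield 20
Therefore ans = [8, 9, 10, 67, 18, 19, 20].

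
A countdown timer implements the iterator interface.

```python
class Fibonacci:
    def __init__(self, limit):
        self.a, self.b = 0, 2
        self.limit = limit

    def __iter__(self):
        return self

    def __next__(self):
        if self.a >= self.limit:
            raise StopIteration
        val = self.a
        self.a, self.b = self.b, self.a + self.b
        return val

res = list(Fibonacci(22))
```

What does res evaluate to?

Step 1: Fibonacci-like sequence (a=0, b=2) until >= 22:
  Yield 0, then a,b = 2,2
  Yield 2, then a,b = 2,4
  Yield 2, then a,b = 4,6
  Yield 4, then a,b = 6,10
  Yield 6, then a,b = 10,16
  Yield 10, then a,b = 16,26
  Yield 16, then a,b = 26,42
Step 2: 26 >= 22, stop.
Therefore res = [0, 2, 2, 4, 6, 10, 16].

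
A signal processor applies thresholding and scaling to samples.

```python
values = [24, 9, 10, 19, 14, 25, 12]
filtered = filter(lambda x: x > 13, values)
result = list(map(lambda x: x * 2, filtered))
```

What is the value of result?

Step 1: Filter values for elements > 13:
  24: kept
  9: removed
  10: removed
  19: kept
  14: kept
  25: kept
  12: removed
Step 2: Map x * 2 on filtered [24, 19, 14, 25]:
  24 -> 48
  19 -> 38
  14 -> 28
  25 -> 50
Therefore result = [48, 38, 28, 50].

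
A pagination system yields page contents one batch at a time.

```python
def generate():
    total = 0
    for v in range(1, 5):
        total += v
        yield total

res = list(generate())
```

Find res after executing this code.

Step 1: Generator accumulates running sum:
  v=1: total = 1, yield 1
  v=2: total = 3, yield 3
  v=3: total = 6, yield 6
  v=4: total = 10, yield 10
Therefore res = [1, 3, 6, 10].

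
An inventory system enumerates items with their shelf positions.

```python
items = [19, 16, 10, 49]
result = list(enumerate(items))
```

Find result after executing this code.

Step 1: enumerate pairs each element with its index:
  (0, 19)
  (1, 16)
  (2, 10)
  (3, 49)
Therefore result = [(0, 19), (1, 16), (2, 10), (3, 49)].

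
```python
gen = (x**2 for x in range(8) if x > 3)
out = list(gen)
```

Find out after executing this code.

Step 1: For range(8), keep x > 3, then square:
  x=0: 0 <= 3, excluded
  x=1: 1 <= 3, excluded
  x=2: 2 <= 3, excluded
  x=3: 3 <= 3, excluded
  x=4: 4 > 3, yield 4**2 = 16
  x=5: 5 > 3, yield 5**2 = 25
  x=6: 6 > 3, yield 6**2 = 36
  x=7: 7 > 3, yield 7**2 = 49
Therefore out = [16, 25, 36, 49].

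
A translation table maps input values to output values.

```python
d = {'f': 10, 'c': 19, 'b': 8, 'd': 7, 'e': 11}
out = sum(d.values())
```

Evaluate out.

Step 1: d.values() = [10, 19, 8, 7, 11].
Step 2: sum = 55.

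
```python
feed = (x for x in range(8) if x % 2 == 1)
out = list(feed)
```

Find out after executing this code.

Step 1: Filter range(8) keeping only odd values:
  x=0: even, excluded
  x=1: odd, included
  x=2: even, excluded
  x=3: odd, included
  x=4: even, excluded
  x=5: odd, included
  x=6: even, excluded
  x=7: odd, included
Therefore out = [1, 3, 5, 7].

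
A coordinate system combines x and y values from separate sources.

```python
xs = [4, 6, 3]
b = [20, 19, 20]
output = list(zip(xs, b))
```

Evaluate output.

Step 1: zip pairs elements at same index:
  Index 0: (4, 20)
  Index 1: (6, 19)
  Index 2: (3, 20)
Therefore output = [(4, 20), (6, 19), (3, 20)].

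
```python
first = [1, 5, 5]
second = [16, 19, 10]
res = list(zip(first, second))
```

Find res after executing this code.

Step 1: zip pairs elements at same index:
  Index 0: (1, 16)
  Index 1: (5, 19)
  Index 2: (5, 10)
Therefore res = [(1, 16), (5, 19), (5, 10)].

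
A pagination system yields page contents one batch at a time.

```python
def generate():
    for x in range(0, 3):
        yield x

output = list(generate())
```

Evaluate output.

Step 1: The generator yields each value from range(0, 3).
Step 2: list() consumes all yields: [0, 1, 2].
Therefore output = [0, 1, 2].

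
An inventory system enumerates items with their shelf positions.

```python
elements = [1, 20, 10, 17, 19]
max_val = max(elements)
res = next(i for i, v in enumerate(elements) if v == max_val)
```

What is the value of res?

Step 1: max([1, 20, 10, 17, 19]) = 20.
Step 2: Find first index where value == 20:
  Index 0: 1 != 20
  Index 1: 20 == 20, found!
Therefore res = 1.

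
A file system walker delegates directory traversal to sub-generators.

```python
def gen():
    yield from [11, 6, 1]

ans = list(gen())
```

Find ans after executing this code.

Step 1: yield from delegates to the iterable, yielding each element.
Step 2: Collected values: [11, 6, 1].
Therefore ans = [11, 6, 1].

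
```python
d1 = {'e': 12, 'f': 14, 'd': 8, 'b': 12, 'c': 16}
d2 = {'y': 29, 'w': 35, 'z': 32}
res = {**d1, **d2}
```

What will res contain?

Step 1: Merge d1 and d2 (d2 values override on key conflicts).
Step 2: d1 has keys ['e', 'f', 'd', 'b', 'c'], d2 has keys ['y', 'w', 'z'].
Therefore res = {'e': 12, 'f': 14, 'd': 8, 'b': 12, 'c': 16, 'y': 29, 'w': 35, 'z': 32}.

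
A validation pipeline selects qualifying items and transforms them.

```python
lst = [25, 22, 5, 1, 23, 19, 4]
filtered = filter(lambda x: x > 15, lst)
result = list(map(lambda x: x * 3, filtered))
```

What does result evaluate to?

Step 1: Filter lst for elements > 15:
  25: kept
  22: kept
  5: removed
  1: removed
  23: kept
  19: kept
  4: removed
Step 2: Map x * 3 on filtered [25, 22, 23, 19]:
  25 -> 75
  22 -> 66
  23 -> 69
  19 -> 57
Therefore result = [75, 66, 69, 57].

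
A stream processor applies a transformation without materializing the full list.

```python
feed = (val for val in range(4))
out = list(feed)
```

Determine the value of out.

Step 1: Generator expression iterates range(4): [0, 1, 2, 3].
Step 2: list() collects all values.
Therefore out = [0, 1, 2, 3].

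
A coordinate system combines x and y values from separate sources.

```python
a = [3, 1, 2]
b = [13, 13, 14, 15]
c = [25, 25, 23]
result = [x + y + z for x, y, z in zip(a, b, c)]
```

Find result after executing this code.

Step 1: zip three lists (truncates to shortest, len=3):
  3 + 13 + 25 = 41
  1 + 13 + 25 = 39
  2 + 14 + 23 = 39
Therefore result = [41, 39, 39].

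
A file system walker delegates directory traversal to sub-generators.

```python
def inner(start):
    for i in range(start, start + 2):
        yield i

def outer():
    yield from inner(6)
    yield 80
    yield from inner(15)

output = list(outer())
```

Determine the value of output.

Step 1: outer() delegates to inner(6):
  yield 6
  yield 7
Step 2: yield 80
Step 3: Delegates to inner(15):
  yield 15
  yield 16
Therefore output = [6, 7, 80, 15, 16].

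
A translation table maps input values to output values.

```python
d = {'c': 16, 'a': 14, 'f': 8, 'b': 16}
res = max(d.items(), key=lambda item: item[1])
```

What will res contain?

Step 1: Find item with maximum value:
  ('c', 16)
  ('a', 14)
  ('f', 8)
  ('b', 16)
Step 2: Maximum value is 16 at key 'c'.
Therefore res = ('c', 16).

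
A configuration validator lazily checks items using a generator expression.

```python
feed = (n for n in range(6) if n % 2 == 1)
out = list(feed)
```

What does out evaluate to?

Step 1: Filter range(6) keeping only odd values:
  n=0: even, excluded
  n=1: odd, included
  n=2: even, excluded
  n=3: odd, included
  n=4: even, excluded
  n=5: odd, included
Therefore out = [1, 3, 5].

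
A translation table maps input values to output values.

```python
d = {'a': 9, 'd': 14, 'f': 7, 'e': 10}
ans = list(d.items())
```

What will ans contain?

Step 1: d.items() returns (key, value) pairs in insertion order.
Therefore ans = [('a', 9), ('d', 14), ('f', 7), ('e', 10)].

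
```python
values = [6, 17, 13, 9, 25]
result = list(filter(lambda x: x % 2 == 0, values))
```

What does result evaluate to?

Step 1: Filter elements divisible by 2:
  6 % 2 = 0: kept
  17 % 2 = 1: removed
  13 % 2 = 1: removed
  9 % 2 = 1: removed
  25 % 2 = 1: removed
Therefore result = [6].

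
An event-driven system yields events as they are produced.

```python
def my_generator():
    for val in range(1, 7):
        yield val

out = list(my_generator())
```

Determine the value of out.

Step 1: The generator yields each value from range(1, 7).
Step 2: list() consumes all yields: [1, 2, 3, 4, 5, 6].
Therefore out = [1, 2, 3, 4, 5, 6].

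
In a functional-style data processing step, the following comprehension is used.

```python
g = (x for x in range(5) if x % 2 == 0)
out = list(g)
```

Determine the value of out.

Step 1: Filter range(5) keeping only even values:
  x=0: even, included
  x=1: odd, excluded
  x=2: even, included
  x=3: odd, excluded
  x=4: even, included
Therefore out = [0, 2, 4].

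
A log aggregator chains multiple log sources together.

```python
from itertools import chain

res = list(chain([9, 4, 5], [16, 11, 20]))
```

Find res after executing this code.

Step 1: chain() concatenates iterables: [9, 4, 5] + [16, 11, 20].
Therefore res = [9, 4, 5, 16, 11, 20].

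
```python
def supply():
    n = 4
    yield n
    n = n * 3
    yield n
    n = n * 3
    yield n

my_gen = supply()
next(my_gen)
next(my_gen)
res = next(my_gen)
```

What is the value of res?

Step 1: Trace through generator execution:
  Yield 1: n starts at 4, yield 4
  Yield 2: n = 4 * 3 = 12, yield 12
  Yield 3: n = 12 * 3 = 36, yield 36
Step 2: First next() gets 4, second next() gets the second value, third next() yields 36.
Therefore res = 36.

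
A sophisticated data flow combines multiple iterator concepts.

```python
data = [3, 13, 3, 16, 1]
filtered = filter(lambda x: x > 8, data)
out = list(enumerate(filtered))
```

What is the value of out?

Step 1: Filter [3, 13, 3, 16, 1] for > 8: [13, 16].
Step 2: enumerate re-indexes from 0: [(0, 13), (1, 16)].
Therefore out = [(0, 13), (1, 16)].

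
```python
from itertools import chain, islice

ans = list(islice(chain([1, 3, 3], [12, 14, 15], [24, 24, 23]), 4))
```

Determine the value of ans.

Step 1: chain([1, 3, 3], [12, 14, 15], [24, 24, 23]) = [1, 3, 3, 12, 14, 15, 24, 24, 23].
Step 2: islice takes first 4 elements: [1, 3, 3, 12].
Therefore ans = [1, 3, 3, 12].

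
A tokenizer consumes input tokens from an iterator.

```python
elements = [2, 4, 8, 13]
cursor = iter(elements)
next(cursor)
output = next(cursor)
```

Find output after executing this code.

Step 1: Create iterator over [2, 4, 8, 13].
Step 2: next() consumes 2.
Step 3: next() returns 4.
Therefore output = 4.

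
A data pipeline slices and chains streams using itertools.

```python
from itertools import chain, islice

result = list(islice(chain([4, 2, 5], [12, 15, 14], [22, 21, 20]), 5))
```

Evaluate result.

Step 1: chain([4, 2, 5], [12, 15, 14], [22, 21, 20]) = [4, 2, 5, 12, 15, 14, 22, 21, 20].
Step 2: islice takes first 5 elements: [4, 2, 5, 12, 15].
Therefore result = [4, 2, 5, 12, 15].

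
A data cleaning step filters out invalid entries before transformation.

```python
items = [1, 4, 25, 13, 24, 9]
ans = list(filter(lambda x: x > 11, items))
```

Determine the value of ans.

Step 1: Filter elements > 11:
  1: removed
  4: removed
  25: kept
  13: kept
  24: kept
  9: removed
Therefore ans = [25, 13, 24].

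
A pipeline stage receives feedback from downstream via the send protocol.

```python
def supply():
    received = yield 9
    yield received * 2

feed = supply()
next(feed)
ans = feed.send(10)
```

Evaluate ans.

Step 1: next(feed) advances to first yield, producing 9.
Step 2: send(10) resumes, received = 10.
Step 3: yield received * 2 = 10 * 2 = 20.
Therefore ans = 20.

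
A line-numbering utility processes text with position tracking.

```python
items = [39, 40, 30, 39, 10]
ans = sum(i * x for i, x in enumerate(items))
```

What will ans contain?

Step 1: Compute i * x for each (i, x) in enumerate([39, 40, 30, 39, 10]):
  i=0, x=39: 0*39 = 0
  i=1, x=40: 1*40 = 40
  i=2, x=30: 2*30 = 60
  i=3, x=39: 3*39 = 117
  i=4, x=10: 4*10 = 40
Step 2: sum = 0 + 40 + 60 + 117 + 40 = 257.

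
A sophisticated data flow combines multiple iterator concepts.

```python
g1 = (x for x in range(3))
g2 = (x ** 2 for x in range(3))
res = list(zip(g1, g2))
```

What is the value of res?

Step 1: g1 produces [0, 1, 2].
Step 2: g2 produces [0, 1, 4].
Step 3: zip pairs them: [(0, 0), (1, 1), (2, 4)].
Therefore res = [(0, 0), (1, 1), (2, 4)].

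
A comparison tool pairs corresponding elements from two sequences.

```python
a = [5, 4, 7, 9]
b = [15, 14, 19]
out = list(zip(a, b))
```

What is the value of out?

Step 1: zip stops at shortest (len(a)=4, len(b)=3):
  Index 0: (5, 15)
  Index 1: (4, 14)
  Index 2: (7, 19)
Step 2: Last element of a (9) has no pair, dropped.
Therefore out = [(5, 15), (4, 14), (7, 19)].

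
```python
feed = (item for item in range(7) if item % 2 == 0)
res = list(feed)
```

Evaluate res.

Step 1: Filter range(7) keeping only even values:
  item=0: even, included
  item=1: odd, excluded
  item=2: even, included
  item=3: odd, excluded
  item=4: even, included
  item=5: odd, excluded
  item=6: even, included
Therefore res = [0, 2, 4, 6].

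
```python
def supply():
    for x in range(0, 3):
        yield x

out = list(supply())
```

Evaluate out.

Step 1: The generator yields each value from range(0, 3).
Step 2: list() consumes all yields: [0, 1, 2].
Therefore out = [0, 1, 2].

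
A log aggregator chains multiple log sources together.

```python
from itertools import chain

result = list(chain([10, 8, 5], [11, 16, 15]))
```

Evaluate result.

Step 1: chain() concatenates iterables: [10, 8, 5] + [11, 16, 15].
Therefore result = [10, 8, 5, 11, 16, 15].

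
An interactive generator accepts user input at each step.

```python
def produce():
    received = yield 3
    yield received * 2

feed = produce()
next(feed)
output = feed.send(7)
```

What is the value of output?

Step 1: next(feed) advances to first yield, producing 3.
Step 2: send(7) resumes, received = 7.
Step 3: yield received * 2 = 7 * 2 = 14.
Therefore output = 14.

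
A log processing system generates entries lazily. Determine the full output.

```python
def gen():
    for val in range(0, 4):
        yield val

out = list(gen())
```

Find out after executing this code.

Step 1: The generator yields each value from range(0, 4).
Step 2: list() consumes all yields: [0, 1, 2, 3].
Therefore out = [0, 1, 2, 3].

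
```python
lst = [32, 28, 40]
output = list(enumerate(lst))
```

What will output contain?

Step 1: enumerate pairs each element with its index:
  (0, 32)
  (1, 28)
  (2, 40)
Therefore output = [(0, 32), (1, 28), (2, 40)].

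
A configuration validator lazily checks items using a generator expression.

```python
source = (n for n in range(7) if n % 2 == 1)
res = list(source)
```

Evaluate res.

Step 1: Filter range(7) keeping only odd values:
  n=0: even, excluded
  n=1: odd, included
  n=2: even, excluded
  n=3: odd, included
  n=4: even, excluded
  n=5: odd, included
  n=6: even, excluded
Therefore res = [1, 3, 5].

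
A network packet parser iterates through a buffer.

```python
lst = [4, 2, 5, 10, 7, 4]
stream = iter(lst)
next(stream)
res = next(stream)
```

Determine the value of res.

Step 1: Create iterator over [4, 2, 5, 10, 7, 4].
Step 2: next() consumes 4.
Step 3: next() returns 2.
Therefore res = 2.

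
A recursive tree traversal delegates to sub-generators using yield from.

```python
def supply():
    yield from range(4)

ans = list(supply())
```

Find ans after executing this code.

Step 1: yield from delegates to the iterable, yielding each element.
Step 2: Collected values: [0, 1, 2, 3].
Therefore ans = [0, 1, 2, 3].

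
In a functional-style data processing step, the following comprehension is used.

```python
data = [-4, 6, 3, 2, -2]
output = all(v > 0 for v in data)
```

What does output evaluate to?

Step 1: Check v > 0 for each element in [-4, 6, 3, 2, -2]:
  -4 > 0: False
  6 > 0: True
  3 > 0: True
  2 > 0: True
  -2 > 0: False
Step 2: all() returns False.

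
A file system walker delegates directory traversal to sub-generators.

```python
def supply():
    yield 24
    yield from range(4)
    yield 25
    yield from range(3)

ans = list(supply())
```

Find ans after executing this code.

Step 1: Trace yields in order:
  yield 24
  yield 0
  yield 1
  yield 2
  yield 3
  yield 25
  yield 0
  yield 1
  yield 2
Therefore ans = [24, 0, 1, 2, 3, 25, 0, 1, 2].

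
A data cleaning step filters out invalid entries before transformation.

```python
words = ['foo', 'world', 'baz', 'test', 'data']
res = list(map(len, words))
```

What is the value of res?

Step 1: Map len() to each word:
  'foo' -> 3
  'world' -> 5
  'baz' -> 3
  'test' -> 4
  'data' -> 4
Therefore res = [3, 5, 3, 4, 4].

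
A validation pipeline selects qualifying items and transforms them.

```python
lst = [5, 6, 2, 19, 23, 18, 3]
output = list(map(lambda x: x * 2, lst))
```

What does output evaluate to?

Step 1: Apply lambda x: x * 2 to each element:
  5 -> 10
  6 -> 12
  2 -> 4
  19 -> 38
  23 -> 46
  18 -> 36
  3 -> 6
Therefore output = [10, 12, 4, 38, 46, 36, 6].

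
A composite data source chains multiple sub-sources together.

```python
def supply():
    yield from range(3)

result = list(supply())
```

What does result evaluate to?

Step 1: yield from delegates to the iterable, yielding each element.
Step 2: Collected values: [0, 1, 2].
Therefore result = [0, 1, 2].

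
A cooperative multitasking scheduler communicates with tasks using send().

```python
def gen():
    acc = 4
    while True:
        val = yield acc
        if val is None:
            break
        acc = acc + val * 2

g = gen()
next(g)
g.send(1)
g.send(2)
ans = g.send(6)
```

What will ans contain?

Step 1: next() -> yield acc=4.
Step 2: send(1) -> val=1, acc = 4 + 1*2 = 6, yield 6.
Step 3: send(2) -> val=2, acc = 6 + 2*2 = 10, yield 10.
Step 4: send(6) -> val=6, acc = 10 + 6*2 = 22, yield 22.
Therefore ans = 22.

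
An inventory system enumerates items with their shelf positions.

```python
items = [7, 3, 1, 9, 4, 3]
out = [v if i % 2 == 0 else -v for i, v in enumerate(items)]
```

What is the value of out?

Step 1: For each (i, v), keep v if i is even, negate if odd:
  i=0 (even): keep 7
  i=1 (odd): negate to -3
  i=2 (even): keep 1
  i=3 (odd): negate to -9
  i=4 (even): keep 4
  i=5 (odd): negate to -3
Therefore out = [7, -3, 1, -9, 4, -3].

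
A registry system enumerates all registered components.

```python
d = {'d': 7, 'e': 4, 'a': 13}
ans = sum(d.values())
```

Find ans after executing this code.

Step 1: d.values() = [7, 4, 13].
Step 2: sum = 24.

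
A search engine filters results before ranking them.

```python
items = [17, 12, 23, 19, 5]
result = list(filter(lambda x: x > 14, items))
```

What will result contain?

Step 1: Filter elements > 14:
  17: kept
  12: removed
  23: kept
  19: kept
  5: removed
Therefore result = [17, 23, 19].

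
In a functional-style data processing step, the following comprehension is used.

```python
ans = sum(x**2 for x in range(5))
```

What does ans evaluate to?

Step 1: Compute x**2 for each x in range(5):
  x=0: 0**2 = 0
  x=1: 1**2 = 1
  x=2: 2**2 = 4
  x=3: 3**2 = 9
  x=4: 4**2 = 16
Step 2: sum = 0 + 1 + 4 + 9 + 16 = 30.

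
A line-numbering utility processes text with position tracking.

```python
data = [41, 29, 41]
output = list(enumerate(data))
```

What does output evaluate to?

Step 1: enumerate pairs each element with its index:
  (0, 41)
  (1, 29)
  (2, 41)
Therefore output = [(0, 41), (1, 29), (2, 41)].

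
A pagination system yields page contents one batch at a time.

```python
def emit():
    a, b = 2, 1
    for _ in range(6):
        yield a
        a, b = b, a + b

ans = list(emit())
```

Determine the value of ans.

Step 1: Fibonacci-like sequence starting with a=2, b=1:
  Iteration 1: yield a=2, then a,b = 1,3
  Iteration 2: yield a=1, then a,b = 3,4
  Iteration 3: yield a=3, then a,b = 4,7
  Iteration 4: yield a=4, then a,b = 7,11
  Iteration 5: yield a=7, then a,b = 11,18
  Iteration 6: yield a=11, then a,b = 18,29
Therefore ans = [2, 1, 3, 4, 7, 11].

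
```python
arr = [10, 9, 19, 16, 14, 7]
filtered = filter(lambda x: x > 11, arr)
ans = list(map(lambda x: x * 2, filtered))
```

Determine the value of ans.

Step 1: Filter arr for elements > 11:
  10: removed
  9: removed
  19: kept
  16: kept
  14: kept
  7: removed
Step 2: Map x * 2 on filtered [19, 16, 14]:
  19 -> 38
  16 -> 32
  14 -> 28
Therefore ans = [38, 32, 28].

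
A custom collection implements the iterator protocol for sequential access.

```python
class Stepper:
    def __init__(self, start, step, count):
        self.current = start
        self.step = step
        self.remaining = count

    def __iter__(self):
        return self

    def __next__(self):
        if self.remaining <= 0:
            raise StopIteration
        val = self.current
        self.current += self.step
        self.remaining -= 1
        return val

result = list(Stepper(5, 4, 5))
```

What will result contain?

Step 1: Stepper starts at 5, increments by 4, for 5 steps:
  Yield 5, then current += 4
  Yield 9, then current += 4
  Yield 13, then current += 4
  Yield 17, then current += 4
  Yield 21, then current += 4
Therefore result = [5, 9, 13, 17, 21].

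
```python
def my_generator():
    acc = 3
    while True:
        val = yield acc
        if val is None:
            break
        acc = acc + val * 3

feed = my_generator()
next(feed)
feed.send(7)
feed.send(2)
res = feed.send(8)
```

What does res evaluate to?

Step 1: next() -> yield acc=3.
Step 2: send(7) -> val=7, acc = 3 + 7*3 = 24, yield 24.
Step 3: send(2) -> val=2, acc = 24 + 2*3 = 30, yield 30.
Step 4: send(8) -> val=8, acc = 30 + 8*3 = 54, yield 54.
Therefore res = 54.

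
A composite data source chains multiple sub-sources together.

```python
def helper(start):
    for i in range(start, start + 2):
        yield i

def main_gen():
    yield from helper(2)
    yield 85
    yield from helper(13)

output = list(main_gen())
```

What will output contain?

Step 1: main_gen() delegates to helper(2):
  yield 2
  yield 3
Step 2: yield 85
Step 3: Delegates to helper(13):
  yield 13
  yield 14
Therefore output = [2, 3, 85, 13, 14].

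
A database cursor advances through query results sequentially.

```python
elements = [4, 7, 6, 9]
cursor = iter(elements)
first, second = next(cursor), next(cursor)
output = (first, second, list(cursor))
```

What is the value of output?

Step 1: Create iterator over [4, 7, 6, 9].
Step 2: first = 4, second = 7.
Step 3: Remaining elements: [6, 9].
Therefore output = (4, 7, [6, 9]).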